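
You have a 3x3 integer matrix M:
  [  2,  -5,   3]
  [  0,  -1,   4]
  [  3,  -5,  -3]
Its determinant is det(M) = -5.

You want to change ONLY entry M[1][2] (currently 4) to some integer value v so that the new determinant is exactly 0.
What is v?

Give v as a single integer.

Answer: 3

Derivation:
det is linear in entry M[1][2]: det = old_det + (v - 4) * C_12
Cofactor C_12 = -5
Want det = 0: -5 + (v - 4) * -5 = 0
  (v - 4) = 5 / -5 = -1
  v = 4 + (-1) = 3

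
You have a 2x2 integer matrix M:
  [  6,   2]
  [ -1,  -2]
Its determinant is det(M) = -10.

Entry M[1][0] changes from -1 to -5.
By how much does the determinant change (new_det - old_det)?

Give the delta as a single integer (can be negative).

Cofactor C_10 = -2
Entry delta = -5 - -1 = -4
Det delta = entry_delta * cofactor = -4 * -2 = 8

Answer: 8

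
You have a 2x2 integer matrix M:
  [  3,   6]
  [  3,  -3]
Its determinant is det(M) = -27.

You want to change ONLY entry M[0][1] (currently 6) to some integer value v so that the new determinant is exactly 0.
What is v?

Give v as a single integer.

det is linear in entry M[0][1]: det = old_det + (v - 6) * C_01
Cofactor C_01 = -3
Want det = 0: -27 + (v - 6) * -3 = 0
  (v - 6) = 27 / -3 = -9
  v = 6 + (-9) = -3

Answer: -3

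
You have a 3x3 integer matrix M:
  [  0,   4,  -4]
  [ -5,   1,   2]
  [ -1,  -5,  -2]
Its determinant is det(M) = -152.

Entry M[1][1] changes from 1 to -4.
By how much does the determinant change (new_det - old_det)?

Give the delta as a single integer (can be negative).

Cofactor C_11 = -4
Entry delta = -4 - 1 = -5
Det delta = entry_delta * cofactor = -5 * -4 = 20

Answer: 20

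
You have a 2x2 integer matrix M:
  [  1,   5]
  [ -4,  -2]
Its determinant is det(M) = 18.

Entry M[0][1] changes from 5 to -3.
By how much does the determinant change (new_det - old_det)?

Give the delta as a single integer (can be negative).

Answer: -32

Derivation:
Cofactor C_01 = 4
Entry delta = -3 - 5 = -8
Det delta = entry_delta * cofactor = -8 * 4 = -32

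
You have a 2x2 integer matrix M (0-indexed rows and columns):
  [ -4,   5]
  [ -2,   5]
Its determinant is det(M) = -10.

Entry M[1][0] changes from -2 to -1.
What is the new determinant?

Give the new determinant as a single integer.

det is linear in row 1: changing M[1][0] by delta changes det by delta * cofactor(1,0).
Cofactor C_10 = (-1)^(1+0) * minor(1,0) = -5
Entry delta = -1 - -2 = 1
Det delta = 1 * -5 = -5
New det = -10 + -5 = -15

Answer: -15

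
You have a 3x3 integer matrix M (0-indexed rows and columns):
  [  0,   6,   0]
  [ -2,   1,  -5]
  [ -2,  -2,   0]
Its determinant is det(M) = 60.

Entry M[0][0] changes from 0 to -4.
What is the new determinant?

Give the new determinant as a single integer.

det is linear in row 0: changing M[0][0] by delta changes det by delta * cofactor(0,0).
Cofactor C_00 = (-1)^(0+0) * minor(0,0) = -10
Entry delta = -4 - 0 = -4
Det delta = -4 * -10 = 40
New det = 60 + 40 = 100

Answer: 100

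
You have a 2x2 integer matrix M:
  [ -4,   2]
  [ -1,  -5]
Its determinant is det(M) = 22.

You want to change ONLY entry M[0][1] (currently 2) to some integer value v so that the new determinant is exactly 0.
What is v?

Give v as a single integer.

det is linear in entry M[0][1]: det = old_det + (v - 2) * C_01
Cofactor C_01 = 1
Want det = 0: 22 + (v - 2) * 1 = 0
  (v - 2) = -22 / 1 = -22
  v = 2 + (-22) = -20

Answer: -20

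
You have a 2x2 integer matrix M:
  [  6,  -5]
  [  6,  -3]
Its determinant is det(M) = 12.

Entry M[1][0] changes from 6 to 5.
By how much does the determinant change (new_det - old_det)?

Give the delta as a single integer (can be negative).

Cofactor C_10 = 5
Entry delta = 5 - 6 = -1
Det delta = entry_delta * cofactor = -1 * 5 = -5

Answer: -5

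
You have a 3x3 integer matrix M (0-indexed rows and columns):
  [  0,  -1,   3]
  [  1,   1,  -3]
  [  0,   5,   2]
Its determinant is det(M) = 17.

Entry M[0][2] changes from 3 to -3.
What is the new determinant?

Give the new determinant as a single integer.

Answer: -13

Derivation:
det is linear in row 0: changing M[0][2] by delta changes det by delta * cofactor(0,2).
Cofactor C_02 = (-1)^(0+2) * minor(0,2) = 5
Entry delta = -3 - 3 = -6
Det delta = -6 * 5 = -30
New det = 17 + -30 = -13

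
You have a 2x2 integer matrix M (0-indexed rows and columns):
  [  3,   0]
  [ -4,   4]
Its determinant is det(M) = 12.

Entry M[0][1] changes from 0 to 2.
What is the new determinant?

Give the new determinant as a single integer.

Answer: 20

Derivation:
det is linear in row 0: changing M[0][1] by delta changes det by delta * cofactor(0,1).
Cofactor C_01 = (-1)^(0+1) * minor(0,1) = 4
Entry delta = 2 - 0 = 2
Det delta = 2 * 4 = 8
New det = 12 + 8 = 20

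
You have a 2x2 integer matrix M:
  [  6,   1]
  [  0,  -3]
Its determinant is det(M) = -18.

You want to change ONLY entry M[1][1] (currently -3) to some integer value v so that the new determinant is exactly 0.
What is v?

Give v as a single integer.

det is linear in entry M[1][1]: det = old_det + (v - -3) * C_11
Cofactor C_11 = 6
Want det = 0: -18 + (v - -3) * 6 = 0
  (v - -3) = 18 / 6 = 3
  v = -3 + (3) = 0

Answer: 0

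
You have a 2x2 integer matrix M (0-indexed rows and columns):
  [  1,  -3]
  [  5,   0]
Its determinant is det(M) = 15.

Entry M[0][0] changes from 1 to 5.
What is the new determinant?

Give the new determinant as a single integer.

Answer: 15

Derivation:
det is linear in row 0: changing M[0][0] by delta changes det by delta * cofactor(0,0).
Cofactor C_00 = (-1)^(0+0) * minor(0,0) = 0
Entry delta = 5 - 1 = 4
Det delta = 4 * 0 = 0
New det = 15 + 0 = 15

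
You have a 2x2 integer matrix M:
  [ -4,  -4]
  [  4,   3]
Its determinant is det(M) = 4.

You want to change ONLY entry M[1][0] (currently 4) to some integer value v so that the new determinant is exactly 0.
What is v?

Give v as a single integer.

Answer: 3

Derivation:
det is linear in entry M[1][0]: det = old_det + (v - 4) * C_10
Cofactor C_10 = 4
Want det = 0: 4 + (v - 4) * 4 = 0
  (v - 4) = -4 / 4 = -1
  v = 4 + (-1) = 3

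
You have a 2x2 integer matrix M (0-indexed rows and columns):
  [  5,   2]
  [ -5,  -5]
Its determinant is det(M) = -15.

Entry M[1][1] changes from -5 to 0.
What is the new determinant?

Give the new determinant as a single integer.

Answer: 10

Derivation:
det is linear in row 1: changing M[1][1] by delta changes det by delta * cofactor(1,1).
Cofactor C_11 = (-1)^(1+1) * minor(1,1) = 5
Entry delta = 0 - -5 = 5
Det delta = 5 * 5 = 25
New det = -15 + 25 = 10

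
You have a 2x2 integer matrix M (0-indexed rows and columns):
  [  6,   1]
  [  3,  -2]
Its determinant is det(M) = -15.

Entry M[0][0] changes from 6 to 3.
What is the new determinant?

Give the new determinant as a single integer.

det is linear in row 0: changing M[0][0] by delta changes det by delta * cofactor(0,0).
Cofactor C_00 = (-1)^(0+0) * minor(0,0) = -2
Entry delta = 3 - 6 = -3
Det delta = -3 * -2 = 6
New det = -15 + 6 = -9

Answer: -9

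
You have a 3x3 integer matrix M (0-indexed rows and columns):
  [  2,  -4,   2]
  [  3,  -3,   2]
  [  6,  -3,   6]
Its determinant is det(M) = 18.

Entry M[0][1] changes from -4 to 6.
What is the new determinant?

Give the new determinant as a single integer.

det is linear in row 0: changing M[0][1] by delta changes det by delta * cofactor(0,1).
Cofactor C_01 = (-1)^(0+1) * minor(0,1) = -6
Entry delta = 6 - -4 = 10
Det delta = 10 * -6 = -60
New det = 18 + -60 = -42

Answer: -42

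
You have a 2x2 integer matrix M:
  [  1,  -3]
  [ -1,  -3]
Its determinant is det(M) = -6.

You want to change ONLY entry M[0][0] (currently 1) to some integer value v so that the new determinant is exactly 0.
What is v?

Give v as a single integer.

det is linear in entry M[0][0]: det = old_det + (v - 1) * C_00
Cofactor C_00 = -3
Want det = 0: -6 + (v - 1) * -3 = 0
  (v - 1) = 6 / -3 = -2
  v = 1 + (-2) = -1

Answer: -1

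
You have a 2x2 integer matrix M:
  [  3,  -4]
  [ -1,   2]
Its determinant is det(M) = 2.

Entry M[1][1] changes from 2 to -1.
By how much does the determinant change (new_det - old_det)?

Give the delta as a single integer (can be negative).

Cofactor C_11 = 3
Entry delta = -1 - 2 = -3
Det delta = entry_delta * cofactor = -3 * 3 = -9

Answer: -9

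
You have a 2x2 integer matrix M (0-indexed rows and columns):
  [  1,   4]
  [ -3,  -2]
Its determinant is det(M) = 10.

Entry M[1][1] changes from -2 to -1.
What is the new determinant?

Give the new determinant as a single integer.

det is linear in row 1: changing M[1][1] by delta changes det by delta * cofactor(1,1).
Cofactor C_11 = (-1)^(1+1) * minor(1,1) = 1
Entry delta = -1 - -2 = 1
Det delta = 1 * 1 = 1
New det = 10 + 1 = 11

Answer: 11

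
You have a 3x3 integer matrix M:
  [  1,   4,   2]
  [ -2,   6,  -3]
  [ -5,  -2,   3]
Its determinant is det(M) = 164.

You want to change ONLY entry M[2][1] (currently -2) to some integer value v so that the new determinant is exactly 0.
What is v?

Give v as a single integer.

det is linear in entry M[2][1]: det = old_det + (v - -2) * C_21
Cofactor C_21 = -1
Want det = 0: 164 + (v - -2) * -1 = 0
  (v - -2) = -164 / -1 = 164
  v = -2 + (164) = 162

Answer: 162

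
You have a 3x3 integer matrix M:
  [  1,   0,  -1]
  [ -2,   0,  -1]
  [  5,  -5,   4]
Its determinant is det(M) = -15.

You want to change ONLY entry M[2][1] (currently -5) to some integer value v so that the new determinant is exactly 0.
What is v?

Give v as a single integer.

det is linear in entry M[2][1]: det = old_det + (v - -5) * C_21
Cofactor C_21 = 3
Want det = 0: -15 + (v - -5) * 3 = 0
  (v - -5) = 15 / 3 = 5
  v = -5 + (5) = 0

Answer: 0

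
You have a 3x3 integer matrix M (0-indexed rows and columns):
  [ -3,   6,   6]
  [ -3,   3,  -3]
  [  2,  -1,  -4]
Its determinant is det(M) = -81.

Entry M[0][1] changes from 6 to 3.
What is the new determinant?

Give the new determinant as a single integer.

det is linear in row 0: changing M[0][1] by delta changes det by delta * cofactor(0,1).
Cofactor C_01 = (-1)^(0+1) * minor(0,1) = -18
Entry delta = 3 - 6 = -3
Det delta = -3 * -18 = 54
New det = -81 + 54 = -27

Answer: -27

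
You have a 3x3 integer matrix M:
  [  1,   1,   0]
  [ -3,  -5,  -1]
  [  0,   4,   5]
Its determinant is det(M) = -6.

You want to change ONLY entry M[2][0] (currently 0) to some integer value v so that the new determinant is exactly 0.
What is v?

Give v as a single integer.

det is linear in entry M[2][0]: det = old_det + (v - 0) * C_20
Cofactor C_20 = -1
Want det = 0: -6 + (v - 0) * -1 = 0
  (v - 0) = 6 / -1 = -6
  v = 0 + (-6) = -6

Answer: -6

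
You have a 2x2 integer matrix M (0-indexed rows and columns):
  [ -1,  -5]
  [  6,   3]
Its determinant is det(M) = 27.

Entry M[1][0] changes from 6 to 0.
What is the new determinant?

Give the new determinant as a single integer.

det is linear in row 1: changing M[1][0] by delta changes det by delta * cofactor(1,0).
Cofactor C_10 = (-1)^(1+0) * minor(1,0) = 5
Entry delta = 0 - 6 = -6
Det delta = -6 * 5 = -30
New det = 27 + -30 = -3

Answer: -3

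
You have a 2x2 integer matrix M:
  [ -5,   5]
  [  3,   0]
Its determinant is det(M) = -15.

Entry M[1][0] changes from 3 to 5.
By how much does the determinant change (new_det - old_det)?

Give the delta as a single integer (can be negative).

Cofactor C_10 = -5
Entry delta = 5 - 3 = 2
Det delta = entry_delta * cofactor = 2 * -5 = -10

Answer: -10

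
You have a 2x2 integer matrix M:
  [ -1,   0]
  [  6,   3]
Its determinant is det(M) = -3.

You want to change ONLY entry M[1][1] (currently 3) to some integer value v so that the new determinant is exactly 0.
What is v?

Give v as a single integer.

Answer: 0

Derivation:
det is linear in entry M[1][1]: det = old_det + (v - 3) * C_11
Cofactor C_11 = -1
Want det = 0: -3 + (v - 3) * -1 = 0
  (v - 3) = 3 / -1 = -3
  v = 3 + (-3) = 0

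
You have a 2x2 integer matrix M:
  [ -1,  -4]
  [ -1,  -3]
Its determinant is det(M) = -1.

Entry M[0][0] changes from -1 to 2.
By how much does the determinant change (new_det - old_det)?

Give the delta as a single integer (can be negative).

Answer: -9

Derivation:
Cofactor C_00 = -3
Entry delta = 2 - -1 = 3
Det delta = entry_delta * cofactor = 3 * -3 = -9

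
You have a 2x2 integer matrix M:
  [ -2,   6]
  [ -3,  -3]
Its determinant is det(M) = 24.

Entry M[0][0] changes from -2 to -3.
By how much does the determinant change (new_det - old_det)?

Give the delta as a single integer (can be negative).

Answer: 3

Derivation:
Cofactor C_00 = -3
Entry delta = -3 - -2 = -1
Det delta = entry_delta * cofactor = -1 * -3 = 3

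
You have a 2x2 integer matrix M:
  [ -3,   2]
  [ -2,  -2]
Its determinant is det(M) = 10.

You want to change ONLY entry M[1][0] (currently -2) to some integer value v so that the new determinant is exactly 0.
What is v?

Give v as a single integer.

det is linear in entry M[1][0]: det = old_det + (v - -2) * C_10
Cofactor C_10 = -2
Want det = 0: 10 + (v - -2) * -2 = 0
  (v - -2) = -10 / -2 = 5
  v = -2 + (5) = 3

Answer: 3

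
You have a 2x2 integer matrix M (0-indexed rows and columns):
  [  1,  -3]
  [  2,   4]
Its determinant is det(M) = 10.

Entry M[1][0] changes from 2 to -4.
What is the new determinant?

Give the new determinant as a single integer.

Answer: -8

Derivation:
det is linear in row 1: changing M[1][0] by delta changes det by delta * cofactor(1,0).
Cofactor C_10 = (-1)^(1+0) * minor(1,0) = 3
Entry delta = -4 - 2 = -6
Det delta = -6 * 3 = -18
New det = 10 + -18 = -8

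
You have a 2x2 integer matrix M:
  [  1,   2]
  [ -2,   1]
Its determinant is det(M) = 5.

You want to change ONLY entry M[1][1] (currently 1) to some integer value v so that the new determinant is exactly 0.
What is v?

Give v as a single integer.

det is linear in entry M[1][1]: det = old_det + (v - 1) * C_11
Cofactor C_11 = 1
Want det = 0: 5 + (v - 1) * 1 = 0
  (v - 1) = -5 / 1 = -5
  v = 1 + (-5) = -4

Answer: -4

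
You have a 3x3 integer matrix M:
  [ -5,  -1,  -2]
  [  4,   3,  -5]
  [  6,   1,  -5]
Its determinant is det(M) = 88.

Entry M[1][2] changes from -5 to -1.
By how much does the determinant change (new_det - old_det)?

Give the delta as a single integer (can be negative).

Cofactor C_12 = -1
Entry delta = -1 - -5 = 4
Det delta = entry_delta * cofactor = 4 * -1 = -4

Answer: -4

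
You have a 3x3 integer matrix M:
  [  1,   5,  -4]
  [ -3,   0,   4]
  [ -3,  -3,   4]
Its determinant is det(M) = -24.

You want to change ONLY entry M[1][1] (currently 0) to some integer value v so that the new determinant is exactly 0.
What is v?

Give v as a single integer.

Answer: -3

Derivation:
det is linear in entry M[1][1]: det = old_det + (v - 0) * C_11
Cofactor C_11 = -8
Want det = 0: -24 + (v - 0) * -8 = 0
  (v - 0) = 24 / -8 = -3
  v = 0 + (-3) = -3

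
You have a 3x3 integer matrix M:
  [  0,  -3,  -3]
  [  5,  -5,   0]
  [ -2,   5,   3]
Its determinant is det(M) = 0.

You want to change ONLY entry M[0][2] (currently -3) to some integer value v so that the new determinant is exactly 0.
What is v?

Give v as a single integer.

det is linear in entry M[0][2]: det = old_det + (v - -3) * C_02
Cofactor C_02 = 15
Want det = 0: 0 + (v - -3) * 15 = 0
  (v - -3) = 0 / 15 = 0
  v = -3 + (0) = -3

Answer: -3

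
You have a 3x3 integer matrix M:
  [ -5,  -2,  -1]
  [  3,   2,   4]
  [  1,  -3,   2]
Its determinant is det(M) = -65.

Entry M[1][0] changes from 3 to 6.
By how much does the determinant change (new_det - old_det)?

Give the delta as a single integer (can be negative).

Cofactor C_10 = 7
Entry delta = 6 - 3 = 3
Det delta = entry_delta * cofactor = 3 * 7 = 21

Answer: 21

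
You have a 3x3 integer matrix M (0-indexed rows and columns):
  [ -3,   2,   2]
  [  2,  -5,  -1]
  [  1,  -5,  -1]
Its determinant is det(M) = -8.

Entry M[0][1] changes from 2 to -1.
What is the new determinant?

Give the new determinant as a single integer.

det is linear in row 0: changing M[0][1] by delta changes det by delta * cofactor(0,1).
Cofactor C_01 = (-1)^(0+1) * minor(0,1) = 1
Entry delta = -1 - 2 = -3
Det delta = -3 * 1 = -3
New det = -8 + -3 = -11

Answer: -11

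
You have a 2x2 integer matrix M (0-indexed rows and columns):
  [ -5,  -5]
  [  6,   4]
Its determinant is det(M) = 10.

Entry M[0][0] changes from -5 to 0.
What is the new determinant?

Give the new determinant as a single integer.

det is linear in row 0: changing M[0][0] by delta changes det by delta * cofactor(0,0).
Cofactor C_00 = (-1)^(0+0) * minor(0,0) = 4
Entry delta = 0 - -5 = 5
Det delta = 5 * 4 = 20
New det = 10 + 20 = 30

Answer: 30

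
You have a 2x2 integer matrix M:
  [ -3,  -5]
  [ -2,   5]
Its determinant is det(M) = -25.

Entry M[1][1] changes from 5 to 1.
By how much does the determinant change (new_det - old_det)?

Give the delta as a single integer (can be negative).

Answer: 12

Derivation:
Cofactor C_11 = -3
Entry delta = 1 - 5 = -4
Det delta = entry_delta * cofactor = -4 * -3 = 12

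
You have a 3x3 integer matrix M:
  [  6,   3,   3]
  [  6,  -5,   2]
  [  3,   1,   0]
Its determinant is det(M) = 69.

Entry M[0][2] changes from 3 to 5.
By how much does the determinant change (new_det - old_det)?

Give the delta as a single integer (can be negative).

Answer: 42

Derivation:
Cofactor C_02 = 21
Entry delta = 5 - 3 = 2
Det delta = entry_delta * cofactor = 2 * 21 = 42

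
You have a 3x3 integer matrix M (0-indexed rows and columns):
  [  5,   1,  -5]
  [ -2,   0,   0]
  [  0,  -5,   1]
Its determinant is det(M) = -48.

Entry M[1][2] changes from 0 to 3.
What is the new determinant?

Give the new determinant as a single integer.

Answer: 27

Derivation:
det is linear in row 1: changing M[1][2] by delta changes det by delta * cofactor(1,2).
Cofactor C_12 = (-1)^(1+2) * minor(1,2) = 25
Entry delta = 3 - 0 = 3
Det delta = 3 * 25 = 75
New det = -48 + 75 = 27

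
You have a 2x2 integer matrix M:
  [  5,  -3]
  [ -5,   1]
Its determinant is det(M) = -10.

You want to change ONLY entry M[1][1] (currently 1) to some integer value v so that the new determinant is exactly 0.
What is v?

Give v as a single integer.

det is linear in entry M[1][1]: det = old_det + (v - 1) * C_11
Cofactor C_11 = 5
Want det = 0: -10 + (v - 1) * 5 = 0
  (v - 1) = 10 / 5 = 2
  v = 1 + (2) = 3

Answer: 3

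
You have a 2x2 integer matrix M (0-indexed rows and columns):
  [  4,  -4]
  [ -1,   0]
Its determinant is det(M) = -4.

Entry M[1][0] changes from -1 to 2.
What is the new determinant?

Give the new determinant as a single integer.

Answer: 8

Derivation:
det is linear in row 1: changing M[1][0] by delta changes det by delta * cofactor(1,0).
Cofactor C_10 = (-1)^(1+0) * minor(1,0) = 4
Entry delta = 2 - -1 = 3
Det delta = 3 * 4 = 12
New det = -4 + 12 = 8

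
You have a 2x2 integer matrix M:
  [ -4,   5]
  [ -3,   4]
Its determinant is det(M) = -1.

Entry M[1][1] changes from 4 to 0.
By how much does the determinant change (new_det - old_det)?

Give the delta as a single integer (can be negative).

Cofactor C_11 = -4
Entry delta = 0 - 4 = -4
Det delta = entry_delta * cofactor = -4 * -4 = 16

Answer: 16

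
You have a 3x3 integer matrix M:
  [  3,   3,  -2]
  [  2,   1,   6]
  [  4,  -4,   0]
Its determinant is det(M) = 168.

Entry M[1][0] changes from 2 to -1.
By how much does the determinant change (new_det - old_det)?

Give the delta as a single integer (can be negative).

Answer: -24

Derivation:
Cofactor C_10 = 8
Entry delta = -1 - 2 = -3
Det delta = entry_delta * cofactor = -3 * 8 = -24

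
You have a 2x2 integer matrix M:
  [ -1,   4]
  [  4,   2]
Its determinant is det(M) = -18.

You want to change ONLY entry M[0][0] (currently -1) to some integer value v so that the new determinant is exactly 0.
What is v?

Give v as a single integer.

Answer: 8

Derivation:
det is linear in entry M[0][0]: det = old_det + (v - -1) * C_00
Cofactor C_00 = 2
Want det = 0: -18 + (v - -1) * 2 = 0
  (v - -1) = 18 / 2 = 9
  v = -1 + (9) = 8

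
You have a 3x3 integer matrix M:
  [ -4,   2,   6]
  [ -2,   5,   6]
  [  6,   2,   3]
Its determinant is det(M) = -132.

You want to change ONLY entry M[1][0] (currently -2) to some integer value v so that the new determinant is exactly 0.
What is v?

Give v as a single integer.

det is linear in entry M[1][0]: det = old_det + (v - -2) * C_10
Cofactor C_10 = 6
Want det = 0: -132 + (v - -2) * 6 = 0
  (v - -2) = 132 / 6 = 22
  v = -2 + (22) = 20

Answer: 20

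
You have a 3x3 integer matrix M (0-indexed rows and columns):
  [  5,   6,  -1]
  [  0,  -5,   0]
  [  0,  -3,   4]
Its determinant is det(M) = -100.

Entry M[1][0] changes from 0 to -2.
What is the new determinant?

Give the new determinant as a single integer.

Answer: -58

Derivation:
det is linear in row 1: changing M[1][0] by delta changes det by delta * cofactor(1,0).
Cofactor C_10 = (-1)^(1+0) * minor(1,0) = -21
Entry delta = -2 - 0 = -2
Det delta = -2 * -21 = 42
New det = -100 + 42 = -58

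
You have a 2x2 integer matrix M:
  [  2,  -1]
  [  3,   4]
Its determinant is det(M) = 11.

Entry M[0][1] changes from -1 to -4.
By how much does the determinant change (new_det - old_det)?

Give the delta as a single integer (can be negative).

Cofactor C_01 = -3
Entry delta = -4 - -1 = -3
Det delta = entry_delta * cofactor = -3 * -3 = 9

Answer: 9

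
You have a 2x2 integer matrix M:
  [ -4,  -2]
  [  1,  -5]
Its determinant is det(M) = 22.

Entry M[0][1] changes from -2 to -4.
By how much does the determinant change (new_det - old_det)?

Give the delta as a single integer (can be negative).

Answer: 2

Derivation:
Cofactor C_01 = -1
Entry delta = -4 - -2 = -2
Det delta = entry_delta * cofactor = -2 * -1 = 2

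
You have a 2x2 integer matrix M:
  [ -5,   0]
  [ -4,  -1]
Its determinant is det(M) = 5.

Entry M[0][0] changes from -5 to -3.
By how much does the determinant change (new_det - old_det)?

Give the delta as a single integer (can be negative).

Answer: -2

Derivation:
Cofactor C_00 = -1
Entry delta = -3 - -5 = 2
Det delta = entry_delta * cofactor = 2 * -1 = -2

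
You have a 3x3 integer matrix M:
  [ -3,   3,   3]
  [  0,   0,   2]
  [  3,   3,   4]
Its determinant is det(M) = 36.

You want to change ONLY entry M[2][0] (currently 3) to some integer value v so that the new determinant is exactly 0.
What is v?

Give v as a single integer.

Answer: -3

Derivation:
det is linear in entry M[2][0]: det = old_det + (v - 3) * C_20
Cofactor C_20 = 6
Want det = 0: 36 + (v - 3) * 6 = 0
  (v - 3) = -36 / 6 = -6
  v = 3 + (-6) = -3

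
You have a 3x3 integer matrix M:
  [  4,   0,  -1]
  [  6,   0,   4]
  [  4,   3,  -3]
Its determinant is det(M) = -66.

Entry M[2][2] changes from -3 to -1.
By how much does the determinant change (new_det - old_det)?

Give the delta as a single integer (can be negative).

Cofactor C_22 = 0
Entry delta = -1 - -3 = 2
Det delta = entry_delta * cofactor = 2 * 0 = 0

Answer: 0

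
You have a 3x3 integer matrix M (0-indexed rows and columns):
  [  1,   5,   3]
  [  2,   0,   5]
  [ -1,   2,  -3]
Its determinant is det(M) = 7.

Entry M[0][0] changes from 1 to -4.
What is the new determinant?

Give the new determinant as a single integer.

det is linear in row 0: changing M[0][0] by delta changes det by delta * cofactor(0,0).
Cofactor C_00 = (-1)^(0+0) * minor(0,0) = -10
Entry delta = -4 - 1 = -5
Det delta = -5 * -10 = 50
New det = 7 + 50 = 57

Answer: 57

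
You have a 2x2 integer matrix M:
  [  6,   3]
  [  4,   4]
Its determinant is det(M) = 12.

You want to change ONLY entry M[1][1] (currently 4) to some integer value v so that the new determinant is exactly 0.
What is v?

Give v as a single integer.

det is linear in entry M[1][1]: det = old_det + (v - 4) * C_11
Cofactor C_11 = 6
Want det = 0: 12 + (v - 4) * 6 = 0
  (v - 4) = -12 / 6 = -2
  v = 4 + (-2) = 2

Answer: 2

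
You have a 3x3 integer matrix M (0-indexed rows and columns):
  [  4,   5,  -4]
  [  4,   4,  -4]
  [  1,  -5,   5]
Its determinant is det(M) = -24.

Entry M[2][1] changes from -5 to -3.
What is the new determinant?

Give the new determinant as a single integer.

Answer: -24

Derivation:
det is linear in row 2: changing M[2][1] by delta changes det by delta * cofactor(2,1).
Cofactor C_21 = (-1)^(2+1) * minor(2,1) = 0
Entry delta = -3 - -5 = 2
Det delta = 2 * 0 = 0
New det = -24 + 0 = -24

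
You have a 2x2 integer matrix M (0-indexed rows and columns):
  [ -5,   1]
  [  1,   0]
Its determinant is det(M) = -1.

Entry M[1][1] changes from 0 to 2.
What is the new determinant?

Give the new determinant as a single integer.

Answer: -11

Derivation:
det is linear in row 1: changing M[1][1] by delta changes det by delta * cofactor(1,1).
Cofactor C_11 = (-1)^(1+1) * minor(1,1) = -5
Entry delta = 2 - 0 = 2
Det delta = 2 * -5 = -10
New det = -1 + -10 = -11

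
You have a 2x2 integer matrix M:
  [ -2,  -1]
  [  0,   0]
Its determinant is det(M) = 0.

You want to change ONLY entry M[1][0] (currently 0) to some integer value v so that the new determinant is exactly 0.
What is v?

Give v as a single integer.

det is linear in entry M[1][0]: det = old_det + (v - 0) * C_10
Cofactor C_10 = 1
Want det = 0: 0 + (v - 0) * 1 = 0
  (v - 0) = 0 / 1 = 0
  v = 0 + (0) = 0

Answer: 0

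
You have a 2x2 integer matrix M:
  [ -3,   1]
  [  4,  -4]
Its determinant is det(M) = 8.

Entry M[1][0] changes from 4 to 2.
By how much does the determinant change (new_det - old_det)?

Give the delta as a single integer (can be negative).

Cofactor C_10 = -1
Entry delta = 2 - 4 = -2
Det delta = entry_delta * cofactor = -2 * -1 = 2

Answer: 2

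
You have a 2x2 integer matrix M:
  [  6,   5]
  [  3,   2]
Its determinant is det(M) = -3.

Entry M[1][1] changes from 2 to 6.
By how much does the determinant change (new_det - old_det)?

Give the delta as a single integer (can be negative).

Answer: 24

Derivation:
Cofactor C_11 = 6
Entry delta = 6 - 2 = 4
Det delta = entry_delta * cofactor = 4 * 6 = 24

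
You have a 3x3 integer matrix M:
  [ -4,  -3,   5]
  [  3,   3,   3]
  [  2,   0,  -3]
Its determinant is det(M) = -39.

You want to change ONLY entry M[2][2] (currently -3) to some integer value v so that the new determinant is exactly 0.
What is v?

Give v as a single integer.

Answer: -16

Derivation:
det is linear in entry M[2][2]: det = old_det + (v - -3) * C_22
Cofactor C_22 = -3
Want det = 0: -39 + (v - -3) * -3 = 0
  (v - -3) = 39 / -3 = -13
  v = -3 + (-13) = -16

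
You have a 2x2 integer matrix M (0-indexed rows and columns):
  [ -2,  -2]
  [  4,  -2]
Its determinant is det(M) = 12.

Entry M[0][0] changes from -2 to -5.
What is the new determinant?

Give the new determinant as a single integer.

Answer: 18

Derivation:
det is linear in row 0: changing M[0][0] by delta changes det by delta * cofactor(0,0).
Cofactor C_00 = (-1)^(0+0) * minor(0,0) = -2
Entry delta = -5 - -2 = -3
Det delta = -3 * -2 = 6
New det = 12 + 6 = 18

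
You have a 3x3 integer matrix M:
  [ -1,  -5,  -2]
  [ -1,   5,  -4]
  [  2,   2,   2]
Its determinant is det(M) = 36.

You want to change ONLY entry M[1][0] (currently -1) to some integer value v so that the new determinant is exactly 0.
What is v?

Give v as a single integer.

Answer: -7

Derivation:
det is linear in entry M[1][0]: det = old_det + (v - -1) * C_10
Cofactor C_10 = 6
Want det = 0: 36 + (v - -1) * 6 = 0
  (v - -1) = -36 / 6 = -6
  v = -1 + (-6) = -7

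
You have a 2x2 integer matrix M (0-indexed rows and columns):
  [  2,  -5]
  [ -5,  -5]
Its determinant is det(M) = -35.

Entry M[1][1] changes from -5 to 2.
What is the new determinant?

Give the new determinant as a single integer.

Answer: -21

Derivation:
det is linear in row 1: changing M[1][1] by delta changes det by delta * cofactor(1,1).
Cofactor C_11 = (-1)^(1+1) * minor(1,1) = 2
Entry delta = 2 - -5 = 7
Det delta = 7 * 2 = 14
New det = -35 + 14 = -21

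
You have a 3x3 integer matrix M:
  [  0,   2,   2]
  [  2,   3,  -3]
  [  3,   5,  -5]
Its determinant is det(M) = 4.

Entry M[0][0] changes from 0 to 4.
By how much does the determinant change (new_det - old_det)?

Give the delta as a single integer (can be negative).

Cofactor C_00 = 0
Entry delta = 4 - 0 = 4
Det delta = entry_delta * cofactor = 4 * 0 = 0

Answer: 0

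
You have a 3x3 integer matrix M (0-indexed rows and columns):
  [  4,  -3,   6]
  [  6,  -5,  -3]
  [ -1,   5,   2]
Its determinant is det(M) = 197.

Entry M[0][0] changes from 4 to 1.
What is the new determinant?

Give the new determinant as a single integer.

det is linear in row 0: changing M[0][0] by delta changes det by delta * cofactor(0,0).
Cofactor C_00 = (-1)^(0+0) * minor(0,0) = 5
Entry delta = 1 - 4 = -3
Det delta = -3 * 5 = -15
New det = 197 + -15 = 182

Answer: 182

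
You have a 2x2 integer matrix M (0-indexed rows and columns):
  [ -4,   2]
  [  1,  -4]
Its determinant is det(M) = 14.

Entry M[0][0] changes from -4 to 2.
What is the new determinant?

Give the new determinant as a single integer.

det is linear in row 0: changing M[0][0] by delta changes det by delta * cofactor(0,0).
Cofactor C_00 = (-1)^(0+0) * minor(0,0) = -4
Entry delta = 2 - -4 = 6
Det delta = 6 * -4 = -24
New det = 14 + -24 = -10

Answer: -10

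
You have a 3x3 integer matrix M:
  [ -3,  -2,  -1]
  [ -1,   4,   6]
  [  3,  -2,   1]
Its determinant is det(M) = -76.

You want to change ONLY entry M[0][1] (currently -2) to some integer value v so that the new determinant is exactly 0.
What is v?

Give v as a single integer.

Answer: 2

Derivation:
det is linear in entry M[0][1]: det = old_det + (v - -2) * C_01
Cofactor C_01 = 19
Want det = 0: -76 + (v - -2) * 19 = 0
  (v - -2) = 76 / 19 = 4
  v = -2 + (4) = 2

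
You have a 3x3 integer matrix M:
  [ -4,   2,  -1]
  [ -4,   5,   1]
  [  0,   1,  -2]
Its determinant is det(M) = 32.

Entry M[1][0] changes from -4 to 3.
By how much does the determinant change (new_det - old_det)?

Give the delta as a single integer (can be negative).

Answer: 21

Derivation:
Cofactor C_10 = 3
Entry delta = 3 - -4 = 7
Det delta = entry_delta * cofactor = 7 * 3 = 21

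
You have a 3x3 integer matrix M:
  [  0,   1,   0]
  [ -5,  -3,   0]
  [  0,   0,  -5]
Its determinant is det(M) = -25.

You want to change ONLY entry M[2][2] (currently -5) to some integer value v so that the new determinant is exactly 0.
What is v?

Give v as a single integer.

Answer: 0

Derivation:
det is linear in entry M[2][2]: det = old_det + (v - -5) * C_22
Cofactor C_22 = 5
Want det = 0: -25 + (v - -5) * 5 = 0
  (v - -5) = 25 / 5 = 5
  v = -5 + (5) = 0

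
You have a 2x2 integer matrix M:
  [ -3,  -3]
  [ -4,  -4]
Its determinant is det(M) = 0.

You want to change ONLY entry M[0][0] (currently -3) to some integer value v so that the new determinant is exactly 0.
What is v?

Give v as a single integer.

Answer: -3

Derivation:
det is linear in entry M[0][0]: det = old_det + (v - -3) * C_00
Cofactor C_00 = -4
Want det = 0: 0 + (v - -3) * -4 = 0
  (v - -3) = 0 / -4 = 0
  v = -3 + (0) = -3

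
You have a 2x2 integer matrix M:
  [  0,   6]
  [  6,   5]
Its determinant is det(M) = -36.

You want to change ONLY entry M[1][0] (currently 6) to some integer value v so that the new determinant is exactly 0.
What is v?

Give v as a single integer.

det is linear in entry M[1][0]: det = old_det + (v - 6) * C_10
Cofactor C_10 = -6
Want det = 0: -36 + (v - 6) * -6 = 0
  (v - 6) = 36 / -6 = -6
  v = 6 + (-6) = 0

Answer: 0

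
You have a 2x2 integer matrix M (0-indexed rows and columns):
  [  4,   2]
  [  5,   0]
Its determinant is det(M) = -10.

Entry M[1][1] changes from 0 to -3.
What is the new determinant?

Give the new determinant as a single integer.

det is linear in row 1: changing M[1][1] by delta changes det by delta * cofactor(1,1).
Cofactor C_11 = (-1)^(1+1) * minor(1,1) = 4
Entry delta = -3 - 0 = -3
Det delta = -3 * 4 = -12
New det = -10 + -12 = -22

Answer: -22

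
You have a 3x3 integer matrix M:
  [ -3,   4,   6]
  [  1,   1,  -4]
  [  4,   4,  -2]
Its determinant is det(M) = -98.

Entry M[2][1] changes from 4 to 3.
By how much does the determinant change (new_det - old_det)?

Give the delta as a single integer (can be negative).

Answer: 6

Derivation:
Cofactor C_21 = -6
Entry delta = 3 - 4 = -1
Det delta = entry_delta * cofactor = -1 * -6 = 6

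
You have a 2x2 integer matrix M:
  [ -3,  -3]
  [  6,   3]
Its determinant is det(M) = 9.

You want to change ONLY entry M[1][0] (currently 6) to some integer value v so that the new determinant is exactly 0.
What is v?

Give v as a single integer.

det is linear in entry M[1][0]: det = old_det + (v - 6) * C_10
Cofactor C_10 = 3
Want det = 0: 9 + (v - 6) * 3 = 0
  (v - 6) = -9 / 3 = -3
  v = 6 + (-3) = 3

Answer: 3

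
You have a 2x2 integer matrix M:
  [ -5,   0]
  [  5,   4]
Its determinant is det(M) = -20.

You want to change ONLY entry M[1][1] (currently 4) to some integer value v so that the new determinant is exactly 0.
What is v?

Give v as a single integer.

det is linear in entry M[1][1]: det = old_det + (v - 4) * C_11
Cofactor C_11 = -5
Want det = 0: -20 + (v - 4) * -5 = 0
  (v - 4) = 20 / -5 = -4
  v = 4 + (-4) = 0

Answer: 0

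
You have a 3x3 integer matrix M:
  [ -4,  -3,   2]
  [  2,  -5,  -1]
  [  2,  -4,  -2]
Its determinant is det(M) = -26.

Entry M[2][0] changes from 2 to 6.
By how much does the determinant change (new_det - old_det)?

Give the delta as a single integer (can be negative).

Answer: 52

Derivation:
Cofactor C_20 = 13
Entry delta = 6 - 2 = 4
Det delta = entry_delta * cofactor = 4 * 13 = 52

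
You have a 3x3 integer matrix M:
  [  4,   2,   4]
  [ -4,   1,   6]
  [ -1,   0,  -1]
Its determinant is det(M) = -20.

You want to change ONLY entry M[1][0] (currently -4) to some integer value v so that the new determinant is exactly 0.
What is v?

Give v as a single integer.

Answer: 6

Derivation:
det is linear in entry M[1][0]: det = old_det + (v - -4) * C_10
Cofactor C_10 = 2
Want det = 0: -20 + (v - -4) * 2 = 0
  (v - -4) = 20 / 2 = 10
  v = -4 + (10) = 6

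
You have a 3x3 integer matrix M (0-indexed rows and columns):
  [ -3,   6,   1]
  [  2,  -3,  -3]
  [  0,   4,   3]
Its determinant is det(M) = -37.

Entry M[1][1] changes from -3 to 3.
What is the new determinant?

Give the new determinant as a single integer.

det is linear in row 1: changing M[1][1] by delta changes det by delta * cofactor(1,1).
Cofactor C_11 = (-1)^(1+1) * minor(1,1) = -9
Entry delta = 3 - -3 = 6
Det delta = 6 * -9 = -54
New det = -37 + -54 = -91

Answer: -91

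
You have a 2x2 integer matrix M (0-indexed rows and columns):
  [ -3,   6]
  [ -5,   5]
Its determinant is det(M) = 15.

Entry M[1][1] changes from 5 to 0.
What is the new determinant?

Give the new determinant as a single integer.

Answer: 30

Derivation:
det is linear in row 1: changing M[1][1] by delta changes det by delta * cofactor(1,1).
Cofactor C_11 = (-1)^(1+1) * minor(1,1) = -3
Entry delta = 0 - 5 = -5
Det delta = -5 * -3 = 15
New det = 15 + 15 = 30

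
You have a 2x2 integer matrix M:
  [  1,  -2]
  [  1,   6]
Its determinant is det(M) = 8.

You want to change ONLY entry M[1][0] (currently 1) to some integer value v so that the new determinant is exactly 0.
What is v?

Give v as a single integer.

det is linear in entry M[1][0]: det = old_det + (v - 1) * C_10
Cofactor C_10 = 2
Want det = 0: 8 + (v - 1) * 2 = 0
  (v - 1) = -8 / 2 = -4
  v = 1 + (-4) = -3

Answer: -3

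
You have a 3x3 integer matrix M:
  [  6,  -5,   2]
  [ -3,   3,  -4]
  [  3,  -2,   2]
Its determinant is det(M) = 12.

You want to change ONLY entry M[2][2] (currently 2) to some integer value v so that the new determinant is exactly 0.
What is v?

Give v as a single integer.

det is linear in entry M[2][2]: det = old_det + (v - 2) * C_22
Cofactor C_22 = 3
Want det = 0: 12 + (v - 2) * 3 = 0
  (v - 2) = -12 / 3 = -4
  v = 2 + (-4) = -2

Answer: -2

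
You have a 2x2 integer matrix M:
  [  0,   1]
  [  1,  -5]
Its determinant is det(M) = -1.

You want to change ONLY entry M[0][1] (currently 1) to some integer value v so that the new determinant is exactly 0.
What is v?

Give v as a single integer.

Answer: 0

Derivation:
det is linear in entry M[0][1]: det = old_det + (v - 1) * C_01
Cofactor C_01 = -1
Want det = 0: -1 + (v - 1) * -1 = 0
  (v - 1) = 1 / -1 = -1
  v = 1 + (-1) = 0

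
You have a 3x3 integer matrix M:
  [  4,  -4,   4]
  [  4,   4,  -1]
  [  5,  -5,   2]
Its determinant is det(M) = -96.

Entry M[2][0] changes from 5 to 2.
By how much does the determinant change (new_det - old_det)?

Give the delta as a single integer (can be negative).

Answer: 36

Derivation:
Cofactor C_20 = -12
Entry delta = 2 - 5 = -3
Det delta = entry_delta * cofactor = -3 * -12 = 36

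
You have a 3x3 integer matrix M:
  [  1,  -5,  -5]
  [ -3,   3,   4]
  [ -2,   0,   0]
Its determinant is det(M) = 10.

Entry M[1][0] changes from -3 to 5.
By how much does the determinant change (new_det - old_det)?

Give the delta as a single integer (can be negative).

Cofactor C_10 = 0
Entry delta = 5 - -3 = 8
Det delta = entry_delta * cofactor = 8 * 0 = 0

Answer: 0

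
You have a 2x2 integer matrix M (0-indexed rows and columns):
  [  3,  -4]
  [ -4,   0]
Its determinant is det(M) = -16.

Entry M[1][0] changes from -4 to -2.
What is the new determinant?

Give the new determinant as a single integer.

Answer: -8

Derivation:
det is linear in row 1: changing M[1][0] by delta changes det by delta * cofactor(1,0).
Cofactor C_10 = (-1)^(1+0) * minor(1,0) = 4
Entry delta = -2 - -4 = 2
Det delta = 2 * 4 = 8
New det = -16 + 8 = -8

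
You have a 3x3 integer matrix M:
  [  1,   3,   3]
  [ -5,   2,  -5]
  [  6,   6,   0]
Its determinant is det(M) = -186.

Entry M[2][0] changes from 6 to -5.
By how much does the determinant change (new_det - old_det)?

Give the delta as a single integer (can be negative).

Answer: 231

Derivation:
Cofactor C_20 = -21
Entry delta = -5 - 6 = -11
Det delta = entry_delta * cofactor = -11 * -21 = 231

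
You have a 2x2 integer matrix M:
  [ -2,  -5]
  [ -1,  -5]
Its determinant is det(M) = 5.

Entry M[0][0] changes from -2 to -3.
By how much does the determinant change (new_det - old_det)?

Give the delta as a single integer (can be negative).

Cofactor C_00 = -5
Entry delta = -3 - -2 = -1
Det delta = entry_delta * cofactor = -1 * -5 = 5

Answer: 5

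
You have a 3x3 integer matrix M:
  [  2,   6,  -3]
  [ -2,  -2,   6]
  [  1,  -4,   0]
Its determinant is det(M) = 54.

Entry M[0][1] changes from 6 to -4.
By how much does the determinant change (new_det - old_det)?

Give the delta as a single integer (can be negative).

Answer: -60

Derivation:
Cofactor C_01 = 6
Entry delta = -4 - 6 = -10
Det delta = entry_delta * cofactor = -10 * 6 = -60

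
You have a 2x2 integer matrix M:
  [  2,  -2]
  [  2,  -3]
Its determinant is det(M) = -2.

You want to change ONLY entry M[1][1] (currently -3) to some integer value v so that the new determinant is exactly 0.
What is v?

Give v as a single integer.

Answer: -2

Derivation:
det is linear in entry M[1][1]: det = old_det + (v - -3) * C_11
Cofactor C_11 = 2
Want det = 0: -2 + (v - -3) * 2 = 0
  (v - -3) = 2 / 2 = 1
  v = -3 + (1) = -2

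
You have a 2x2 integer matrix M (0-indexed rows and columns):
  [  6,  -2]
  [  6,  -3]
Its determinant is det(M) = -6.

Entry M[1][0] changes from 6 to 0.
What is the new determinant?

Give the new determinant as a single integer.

Answer: -18

Derivation:
det is linear in row 1: changing M[1][0] by delta changes det by delta * cofactor(1,0).
Cofactor C_10 = (-1)^(1+0) * minor(1,0) = 2
Entry delta = 0 - 6 = -6
Det delta = -6 * 2 = -12
New det = -6 + -12 = -18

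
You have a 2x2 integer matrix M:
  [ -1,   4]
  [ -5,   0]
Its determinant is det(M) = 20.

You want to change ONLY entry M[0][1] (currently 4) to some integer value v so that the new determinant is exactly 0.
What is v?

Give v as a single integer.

Answer: 0

Derivation:
det is linear in entry M[0][1]: det = old_det + (v - 4) * C_01
Cofactor C_01 = 5
Want det = 0: 20 + (v - 4) * 5 = 0
  (v - 4) = -20 / 5 = -4
  v = 4 + (-4) = 0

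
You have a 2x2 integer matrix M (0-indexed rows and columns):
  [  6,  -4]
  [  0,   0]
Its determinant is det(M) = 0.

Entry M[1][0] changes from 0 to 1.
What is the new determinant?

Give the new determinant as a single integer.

det is linear in row 1: changing M[1][0] by delta changes det by delta * cofactor(1,0).
Cofactor C_10 = (-1)^(1+0) * minor(1,0) = 4
Entry delta = 1 - 0 = 1
Det delta = 1 * 4 = 4
New det = 0 + 4 = 4

Answer: 4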